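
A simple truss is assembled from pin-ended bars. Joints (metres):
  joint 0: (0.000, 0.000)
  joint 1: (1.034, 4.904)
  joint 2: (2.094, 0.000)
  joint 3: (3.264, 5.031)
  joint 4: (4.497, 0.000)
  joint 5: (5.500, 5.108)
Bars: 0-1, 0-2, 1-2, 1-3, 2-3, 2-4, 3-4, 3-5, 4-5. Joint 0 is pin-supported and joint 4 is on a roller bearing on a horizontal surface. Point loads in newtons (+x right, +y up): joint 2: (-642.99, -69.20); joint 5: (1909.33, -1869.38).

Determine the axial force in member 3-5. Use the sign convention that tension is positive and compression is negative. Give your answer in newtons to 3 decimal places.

N=6 nodes, M=9 members, R=3 reactions → 2N=12, M+R=12
member 0 (0-1): L=5.0118, (cx,cy)=(0.2063,0.9785)
member 1 (0-2): L=2.0940, (cx,cy)=(1.0000,0.0000)
member 2 (1-2): L=5.0173, (cx,cy)=(0.2113,-0.9774)
member 3 (1-3): L=2.2336, (cx,cy)=(0.9984,0.0569)
member 4 (2-3): L=5.1653, (cx,cy)=(0.2265,0.9740)
member 5 (2-4): L=2.4030, (cx,cy)=(1.0000,0.0000)
member 6 (3-4): L=5.1799, (cx,cy)=(0.2380,-0.9713)
member 7 (3-5): L=2.2373, (cx,cy)=(0.9994,0.0344)
member 8 (4-5): L=5.2055, (cx,cy)=(0.1927,0.9813)
solve A·x = −loads:
  F[0-1] = +2604.7501 N (tension)
  F[0-2] = +728.9484 N (tension)
  F[1-2] = -2544.9320 N (compression)
  F[1-3] = +1076.8040 N (tension)
  F[2-3] = +2624.9132 N (tension)
  F[2-4] = +239.6897 N (tension)
  F[3-4] = -2614.1268 N (compression)
  F[3-5] = +2293.2551 N (tension)
  F[4-5] = -1985.5098 N (compression)
  Rx@0 = -1266.3400 N
  Ry@0 = -2548.7121 N
  Ry@4 = +4487.2921 N

2293.255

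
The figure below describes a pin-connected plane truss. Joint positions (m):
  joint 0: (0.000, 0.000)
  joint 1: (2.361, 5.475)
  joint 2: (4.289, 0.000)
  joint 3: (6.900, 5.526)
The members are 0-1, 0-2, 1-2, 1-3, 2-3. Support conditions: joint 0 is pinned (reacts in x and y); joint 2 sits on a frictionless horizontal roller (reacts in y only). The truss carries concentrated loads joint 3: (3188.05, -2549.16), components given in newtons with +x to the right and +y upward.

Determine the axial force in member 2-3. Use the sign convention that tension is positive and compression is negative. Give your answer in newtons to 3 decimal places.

N=4 nodes, M=5 members, R=3 reactions → 2N=8, M+R=8
member 0 (0-1): L=5.9624, (cx,cy)=(0.3960,0.9183)
member 1 (0-2): L=4.2890, (cx,cy)=(1.0000,0.0000)
member 2 (1-2): L=5.8046, (cx,cy)=(0.3322,-0.9432)
member 3 (1-3): L=4.5393, (cx,cy)=(0.9999,0.0112)
member 4 (2-3): L=6.1118, (cx,cy)=(0.4272,0.9042)
solve A·x = −loads:
  F[0-1] = +6163.1556 N (tension)
  F[0-2] = +747.5453 N (tension)
  F[1-2] = -5947.4101 N (compression)
  F[1-3] = +4416.2346 N (tension)
  F[2-3] = -2874.2647 N (compression)
  Rx@0 = -3188.0500 N
  Ry@0 = -5659.3661 N
  Ry@2 = +8208.5261 N

-2874.265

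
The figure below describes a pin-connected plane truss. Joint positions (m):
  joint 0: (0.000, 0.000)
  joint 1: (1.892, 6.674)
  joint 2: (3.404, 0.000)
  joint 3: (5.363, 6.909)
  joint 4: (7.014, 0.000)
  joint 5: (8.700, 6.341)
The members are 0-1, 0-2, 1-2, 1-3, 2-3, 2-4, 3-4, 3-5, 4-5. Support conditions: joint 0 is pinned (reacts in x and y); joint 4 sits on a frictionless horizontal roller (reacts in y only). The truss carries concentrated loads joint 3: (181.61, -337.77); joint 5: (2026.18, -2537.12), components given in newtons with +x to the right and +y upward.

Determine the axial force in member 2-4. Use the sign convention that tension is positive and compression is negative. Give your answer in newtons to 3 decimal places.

235.368

N=6 nodes, M=9 members, R=3 reactions → 2N=12, M+R=12
member 0 (0-1): L=6.9370, (cx,cy)=(0.2727,0.9621)
member 1 (0-2): L=3.4040, (cx,cy)=(1.0000,0.0000)
member 2 (1-2): L=6.8431, (cx,cy)=(0.2210,-0.9753)
member 3 (1-3): L=3.4789, (cx,cy)=(0.9977,0.0675)
member 4 (2-3): L=7.1814, (cx,cy)=(0.2728,0.9621)
member 5 (2-4): L=3.6100, (cx,cy)=(1.0000,0.0000)
member 6 (3-4): L=7.1035, (cx,cy)=(0.2324,-0.9726)
member 7 (3-5): L=3.3850, (cx,cy)=(0.9858,-0.1678)
member 8 (4-5): L=6.5613, (cx,cy)=(0.2570,0.9664)
solve A·x = −loads:
  F[0-1] = +2641.1468 N (tension)
  F[0-2] = +1487.4424 N (tension)
  F[1-2] = -2516.7981 N (compression)
  F[1-3] = +1279.3601 N (tension)
  F[2-3] = +2551.3584 N (tension)
  F[2-4] = +235.3683 N (tension)
  F[3-4] = -3412.0224 N (compression)
  F[3-5] = +2620.9959 N (tension)
  F[4-5] = -2170.1895 N (compression)
  Rx@0 = -2207.7900 N
  Ry@0 = -2541.0147 N
  Ry@4 = +5415.9047 N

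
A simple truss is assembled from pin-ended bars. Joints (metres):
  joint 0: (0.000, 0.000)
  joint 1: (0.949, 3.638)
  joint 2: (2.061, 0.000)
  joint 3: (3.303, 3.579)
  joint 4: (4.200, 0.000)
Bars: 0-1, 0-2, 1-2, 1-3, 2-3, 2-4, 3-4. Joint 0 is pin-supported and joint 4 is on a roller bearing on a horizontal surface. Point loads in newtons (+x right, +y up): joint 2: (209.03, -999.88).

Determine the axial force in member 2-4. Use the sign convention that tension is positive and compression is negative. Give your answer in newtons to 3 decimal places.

N=5 nodes, M=7 members, R=3 reactions → 2N=10, M+R=10
member 0 (0-1): L=3.7597, (cx,cy)=(0.2524,0.9676)
member 1 (0-2): L=2.0610, (cx,cy)=(1.0000,0.0000)
member 2 (1-2): L=3.8042, (cx,cy)=(0.2923,-0.9563)
member 3 (1-3): L=2.3547, (cx,cy)=(0.9997,-0.0251)
member 4 (2-3): L=3.7884, (cx,cy)=(0.3278,0.9447)
member 5 (2-4): L=2.1390, (cx,cy)=(1.0000,0.0000)
member 6 (3-4): L=3.6897, (cx,cy)=(0.2431,-0.9700)
solve A·x = −loads:
  F[0-1] = -526.2650 N (compression)
  F[0-2] = +341.8651 N (tension)
  F[1-2] = +540.1009 N (tension)
  F[1-3] = -290.8044 N (compression)
  F[2-3] = +511.6470 N (tension)
  F[2-4] = +122.9723 N (tension)
  F[3-4] = -505.8309 N (compression)
  Rx@0 = -209.0300 N
  Ry@0 = +509.2246 N
  Ry@4 = +490.6554 N

122.972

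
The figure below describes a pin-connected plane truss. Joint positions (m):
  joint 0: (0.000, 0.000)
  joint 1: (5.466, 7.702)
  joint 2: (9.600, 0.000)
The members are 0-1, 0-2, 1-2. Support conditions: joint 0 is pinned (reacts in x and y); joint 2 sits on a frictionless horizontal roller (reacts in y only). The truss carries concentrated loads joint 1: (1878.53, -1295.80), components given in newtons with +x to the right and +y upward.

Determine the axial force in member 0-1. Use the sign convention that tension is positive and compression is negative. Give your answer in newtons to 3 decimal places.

1163.851

N=3 nodes, M=3 members, R=3 reactions → 2N=6, M+R=6
member 0 (0-1): L=9.4445, (cx,cy)=(0.5788,0.8155)
member 1 (0-2): L=9.6000, (cx,cy)=(1.0000,0.0000)
member 2 (1-2): L=8.7413, (cx,cy)=(0.4729,-0.8811)
solve A·x = −loads:
  F[0-1] = +1163.8510 N (tension)
  F[0-2] = +1204.9494 N (tension)
  F[1-2] = -2547.8602 N (compression)
  Rx@0 = -1878.5300 N
  Ry@0 = -949.1251 N
  Ry@2 = +2244.9251 N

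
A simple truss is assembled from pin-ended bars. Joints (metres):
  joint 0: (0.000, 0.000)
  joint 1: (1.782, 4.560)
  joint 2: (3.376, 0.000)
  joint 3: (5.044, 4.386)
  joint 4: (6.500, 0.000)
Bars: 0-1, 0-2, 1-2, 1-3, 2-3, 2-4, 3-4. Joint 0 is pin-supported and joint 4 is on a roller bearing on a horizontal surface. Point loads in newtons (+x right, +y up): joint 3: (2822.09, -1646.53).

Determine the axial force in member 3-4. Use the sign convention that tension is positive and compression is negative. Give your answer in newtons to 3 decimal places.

N=5 nodes, M=7 members, R=3 reactions → 2N=10, M+R=10
member 0 (0-1): L=4.8958, (cx,cy)=(0.3640,0.9314)
member 1 (0-2): L=3.3760, (cx,cy)=(1.0000,0.0000)
member 2 (1-2): L=4.8306, (cx,cy)=(0.3300,-0.9440)
member 3 (1-3): L=3.2666, (cx,cy)=(0.9986,-0.0533)
member 4 (2-3): L=4.6925, (cx,cy)=(0.3555,0.9347)
member 5 (2-4): L=3.1240, (cx,cy)=(1.0000,0.0000)
member 6 (3-4): L=4.6214, (cx,cy)=(0.3151,-0.9491)
solve A·x = −loads:
  F[0-1] = +1648.5160 N (tension)
  F[0-2] = +2222.0575 N (tension)
  F[1-2] = -1691.9988 N (compression)
  F[1-3] = +1160.0077 N (tension)
  F[2-3] = +1708.8289 N (tension)
  F[2-4] = +1056.3027 N (tension)
  F[3-4] = -3352.7135 N (compression)
  Rx@0 = -2822.0900 N
  Ry@0 = -1535.4368 N
  Ry@4 = +3181.9668 N

-3352.714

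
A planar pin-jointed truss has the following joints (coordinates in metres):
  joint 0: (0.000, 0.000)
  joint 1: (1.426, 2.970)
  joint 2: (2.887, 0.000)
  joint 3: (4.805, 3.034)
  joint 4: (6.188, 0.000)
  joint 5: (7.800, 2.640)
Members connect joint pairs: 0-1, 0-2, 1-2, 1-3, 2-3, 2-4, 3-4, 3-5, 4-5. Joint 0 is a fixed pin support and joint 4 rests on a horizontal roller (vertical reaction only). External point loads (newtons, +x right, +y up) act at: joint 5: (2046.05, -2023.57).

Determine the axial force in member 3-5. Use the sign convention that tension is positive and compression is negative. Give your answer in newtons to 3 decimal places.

N=6 nodes, M=9 members, R=3 reactions → 2N=12, M+R=12
member 0 (0-1): L=3.2946, (cx,cy)=(0.4328,0.9015)
member 1 (0-2): L=2.8870, (cx,cy)=(1.0000,0.0000)
member 2 (1-2): L=3.3099, (cx,cy)=(0.4414,-0.8973)
member 3 (1-3): L=3.3796, (cx,cy)=(0.9998,0.0189)
member 4 (2-3): L=3.5894, (cx,cy)=(0.5343,0.8453)
member 5 (2-4): L=3.3010, (cx,cy)=(1.0000,0.0000)
member 6 (3-4): L=3.3343, (cx,cy)=(0.4148,-0.9099)
member 7 (3-5): L=3.0208, (cx,cy)=(0.9915,-0.1304)
member 8 (4-5): L=3.0932, (cx,cy)=(0.5211,0.8535)
solve A·x = −loads:
  F[0-1] = +1553.0749 N (tension)
  F[0-2] = +1373.8330 N (tension)
  F[1-2] = -1531.8255 N (compression)
  F[1-3] = +1348.6118 N (tension)
  F[2-3] = +1626.1439 N (tension)
  F[2-4] = -171.2489 N (compression)
  F[3-4] = -1977.8238 N (compression)
  F[3-5] = +3063.8216 N (tension)
  F[4-5] = -1902.7647 N (compression)
  Rx@0 = -2046.0500 N
  Ry@0 = -1400.0593 N
  Ry@4 = +3423.6293 N

3063.822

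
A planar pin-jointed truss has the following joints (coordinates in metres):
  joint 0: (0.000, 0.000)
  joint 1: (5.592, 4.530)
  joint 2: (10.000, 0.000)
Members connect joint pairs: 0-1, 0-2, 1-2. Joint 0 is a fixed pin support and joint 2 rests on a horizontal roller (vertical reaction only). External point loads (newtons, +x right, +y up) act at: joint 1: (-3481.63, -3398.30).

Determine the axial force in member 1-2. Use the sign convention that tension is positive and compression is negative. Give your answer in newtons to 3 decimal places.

-450.893

N=3 nodes, M=3 members, R=3 reactions → 2N=6, M+R=6
member 0 (0-1): L=7.1966, (cx,cy)=(0.7770,0.6295)
member 1 (0-2): L=10.0000, (cx,cy)=(1.0000,0.0000)
member 2 (1-2): L=6.3207, (cx,cy)=(0.6974,-0.7167)
solve A·x = −loads:
  F[0-1] = -4885.3608 N (compression)
  F[0-2] = +314.4480 N (tension)
  F[1-2] = -450.8926 N (compression)
  Rx@0 = +3481.6300 N
  Ry@0 = +3075.1490 N
  Ry@2 = +323.1510 N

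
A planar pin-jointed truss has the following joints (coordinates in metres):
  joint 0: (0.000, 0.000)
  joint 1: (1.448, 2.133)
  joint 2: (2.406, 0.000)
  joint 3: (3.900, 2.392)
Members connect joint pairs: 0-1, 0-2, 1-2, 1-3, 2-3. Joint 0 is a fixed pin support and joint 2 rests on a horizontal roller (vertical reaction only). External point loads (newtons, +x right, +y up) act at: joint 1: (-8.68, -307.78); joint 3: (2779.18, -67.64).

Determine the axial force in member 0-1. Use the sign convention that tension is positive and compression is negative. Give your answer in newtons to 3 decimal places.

N=4 nodes, M=5 members, R=3 reactions → 2N=8, M+R=8
member 0 (0-1): L=2.5781, (cx,cy)=(0.5617,0.8274)
member 1 (0-2): L=2.4060, (cx,cy)=(1.0000,0.0000)
member 2 (1-2): L=2.3383, (cx,cy)=(0.4097,-0.9122)
member 3 (1-3): L=2.4656, (cx,cy)=(0.9945,0.1050)
member 4 (2-3): L=2.8202, (cx,cy)=(0.5297,0.8482)
solve A·x = −loads:
  F[0-1] = +3232.8668 N (tension)
  F[0-2] = +954.7194 N (tension)
  F[1-2] = -2919.7790 N (compression)
  F[1-3] = +3037.5181 N (tension)
  F[2-3] = -455.9437 N (compression)
  Rx@0 = -2770.5000 N
  Ry@0 = -2674.7652 N
  Ry@2 = +3050.1852 N

3232.867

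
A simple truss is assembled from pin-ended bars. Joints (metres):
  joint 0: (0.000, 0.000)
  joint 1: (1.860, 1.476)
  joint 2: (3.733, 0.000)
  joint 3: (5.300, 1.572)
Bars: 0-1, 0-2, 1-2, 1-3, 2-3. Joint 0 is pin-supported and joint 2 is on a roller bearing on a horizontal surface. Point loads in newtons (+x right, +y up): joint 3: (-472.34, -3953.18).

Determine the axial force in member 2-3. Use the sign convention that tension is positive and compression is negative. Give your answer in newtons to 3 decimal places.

-5722.330

N=4 nodes, M=5 members, R=3 reactions → 2N=8, M+R=8
member 0 (0-1): L=2.3745, (cx,cy)=(0.7833,0.6216)
member 1 (0-2): L=3.7330, (cx,cy)=(1.0000,0.0000)
member 2 (1-2): L=2.3847, (cx,cy)=(0.7854,-0.6190)
member 3 (1-3): L=3.4413, (cx,cy)=(0.9996,0.0279)
member 4 (2-3): L=2.2196, (cx,cy)=(0.7060,0.7082)
solve A·x = −loads:
  F[0-1] = +2349.5784 N (tension)
  F[0-2] = -2312.8305 N (compression)
  F[1-2] = -2198.8182 N (compression)
  F[1-3] = +3568.8969 N (tension)
  F[2-3] = -5722.3299 N (compression)
  Rx@0 = +472.3400 N
  Ry@0 = -1460.5182 N
  Ry@2 = +5413.6982 N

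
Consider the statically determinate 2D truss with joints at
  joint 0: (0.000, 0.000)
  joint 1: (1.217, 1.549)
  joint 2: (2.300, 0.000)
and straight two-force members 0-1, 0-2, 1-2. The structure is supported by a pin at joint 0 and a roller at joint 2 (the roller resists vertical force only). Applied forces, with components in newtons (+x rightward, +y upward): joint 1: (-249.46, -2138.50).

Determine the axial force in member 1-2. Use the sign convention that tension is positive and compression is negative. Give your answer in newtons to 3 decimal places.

N=3 nodes, M=3 members, R=3 reactions → 2N=6, M+R=6
member 0 (0-1): L=1.9699, (cx,cy)=(0.6178,0.7863)
member 1 (0-2): L=2.3000, (cx,cy)=(1.0000,0.0000)
member 2 (1-2): L=1.8901, (cx,cy)=(0.5730,-0.8196)
solve A·x = −loads:
  F[0-1] = -1494.2220 N (compression)
  F[0-2] = +673.6690 N (tension)
  F[1-2] = -1175.6864 N (compression)
  Rx@0 = +249.4600 N
  Ry@0 = +1174.9605 N
  Ry@2 = +963.5395 N

-1175.686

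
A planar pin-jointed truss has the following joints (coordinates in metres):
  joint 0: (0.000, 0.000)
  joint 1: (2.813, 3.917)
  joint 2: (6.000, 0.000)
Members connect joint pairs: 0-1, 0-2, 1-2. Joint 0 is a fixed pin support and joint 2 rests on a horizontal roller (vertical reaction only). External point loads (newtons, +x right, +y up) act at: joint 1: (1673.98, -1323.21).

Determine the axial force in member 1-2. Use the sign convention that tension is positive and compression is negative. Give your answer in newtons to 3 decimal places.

-2208.625

N=3 nodes, M=3 members, R=3 reactions → 2N=6, M+R=6
member 0 (0-1): L=4.8224, (cx,cy)=(0.5833,0.8122)
member 1 (0-2): L=6.0000, (cx,cy)=(1.0000,0.0000)
member 2 (1-2): L=5.0497, (cx,cy)=(0.6311,-0.7757)
solve A·x = −loads:
  F[0-1] = +480.1317 N (tension)
  F[0-2] = +1393.9117 N (tension)
  F[1-2] = -2208.6255 N (compression)
  Rx@0 = -1673.9800 N
  Ry@0 = -389.9849 N
  Ry@2 = +1713.1949 N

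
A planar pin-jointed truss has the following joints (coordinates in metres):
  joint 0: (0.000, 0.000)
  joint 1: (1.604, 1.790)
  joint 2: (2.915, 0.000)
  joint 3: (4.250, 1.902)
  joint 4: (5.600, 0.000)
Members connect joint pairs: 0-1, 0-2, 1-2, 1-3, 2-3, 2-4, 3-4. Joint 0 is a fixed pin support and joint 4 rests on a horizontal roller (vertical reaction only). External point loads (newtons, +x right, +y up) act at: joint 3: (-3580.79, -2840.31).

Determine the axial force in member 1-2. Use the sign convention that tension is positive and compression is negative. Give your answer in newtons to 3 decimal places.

N=5 nodes, M=7 members, R=3 reactions → 2N=10, M+R=10
member 0 (0-1): L=2.4035, (cx,cy)=(0.6674,0.7447)
member 1 (0-2): L=2.9150, (cx,cy)=(1.0000,0.0000)
member 2 (1-2): L=2.2187, (cx,cy)=(0.5909,-0.8068)
member 3 (1-3): L=2.6484, (cx,cy)=(0.9991,0.0423)
member 4 (2-3): L=2.3238, (cx,cy)=(0.5745,0.8185)
member 5 (2-4): L=2.6850, (cx,cy)=(1.0000,0.0000)
member 6 (3-4): L=2.3324, (cx,cy)=(0.5788,-0.8155)
solve A·x = −loads:
  F[0-1] = -2552.4424 N (compression)
  F[0-2] = -1877.4071 N (compression)
  F[1-2] = +2198.6829 N (tension)
  F[1-3] = -3005.2183 N (compression)
  F[2-3] = -2167.1456 N (compression)
  F[2-4] = +666.7685 N (tension)
  F[3-4] = -1151.9798 N (compression)
  Rx@0 = +3580.7900 N
  Ry@0 = +1900.9073 N
  Ry@4 = +939.4027 N

2198.683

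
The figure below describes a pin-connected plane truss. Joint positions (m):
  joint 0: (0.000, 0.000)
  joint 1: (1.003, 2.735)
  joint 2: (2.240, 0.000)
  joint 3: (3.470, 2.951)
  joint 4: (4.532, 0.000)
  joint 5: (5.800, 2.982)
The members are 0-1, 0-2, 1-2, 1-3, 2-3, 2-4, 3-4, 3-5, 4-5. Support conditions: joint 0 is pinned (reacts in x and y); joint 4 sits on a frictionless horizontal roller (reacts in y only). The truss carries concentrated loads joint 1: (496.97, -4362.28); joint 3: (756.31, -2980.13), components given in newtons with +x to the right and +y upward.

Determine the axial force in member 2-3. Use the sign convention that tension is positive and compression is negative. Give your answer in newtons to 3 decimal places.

1259.964

N=6 nodes, M=9 members, R=3 reactions → 2N=12, M+R=12
member 0 (0-1): L=2.9131, (cx,cy)=(0.3443,0.9389)
member 1 (0-2): L=2.2400, (cx,cy)=(1.0000,0.0000)
member 2 (1-2): L=3.0017, (cx,cy)=(0.4121,-0.9111)
member 3 (1-3): L=2.4764, (cx,cy)=(0.9962,0.0872)
member 4 (2-3): L=3.1971, (cx,cy)=(0.3847,0.9230)
member 5 (2-4): L=2.2920, (cx,cy)=(1.0000,0.0000)
member 6 (3-4): L=3.1363, (cx,cy)=(0.3386,-0.9409)
member 7 (3-5): L=2.3302, (cx,cy)=(0.9999,0.0133)
member 8 (4-5): L=3.2404, (cx,cy)=(0.3913,0.9203)
solve A·x = −loads:
  F[0-1] = -3517.8941 N (compression)
  F[0-2] = +2464.5088 N (tension)
  F[1-2] = -1276.4064 N (compression)
  F[1-3] = -1186.7203 N (compression)
  F[2-3] = +1259.9644 N (tension)
  F[2-4] = +1453.7659 N (tension)
  F[3-4] = -4293.2348 N (compression)
  F[3-5] = +0.0000 N (tension)
  F[4-5] = -0.0000 N (compression)
  Rx@0 = -1253.2800 N
  Ry@0 = +3302.8024 N
  Ry@4 = +4039.6076 N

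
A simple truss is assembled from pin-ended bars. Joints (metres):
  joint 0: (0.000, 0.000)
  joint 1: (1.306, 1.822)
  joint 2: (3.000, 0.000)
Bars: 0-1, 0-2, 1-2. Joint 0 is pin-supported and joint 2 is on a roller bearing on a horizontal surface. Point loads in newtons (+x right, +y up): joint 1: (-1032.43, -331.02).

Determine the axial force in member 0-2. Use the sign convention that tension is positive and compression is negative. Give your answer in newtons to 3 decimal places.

-448.998

N=3 nodes, M=3 members, R=3 reactions → 2N=6, M+R=6
member 0 (0-1): L=2.2417, (cx,cy)=(0.5826,0.8128)
member 1 (0-2): L=3.0000, (cx,cy)=(1.0000,0.0000)
member 2 (1-2): L=2.4878, (cx,cy)=(0.6809,-0.7324)
solve A·x = −loads:
  F[0-1] = -1001.4485 N (compression)
  F[0-2] = -448.9984 N (compression)
  F[1-2] = +659.4060 N (tension)
  Rx@0 = +1032.4300 N
  Ry@0 = +813.9451 N
  Ry@2 = -482.9251 N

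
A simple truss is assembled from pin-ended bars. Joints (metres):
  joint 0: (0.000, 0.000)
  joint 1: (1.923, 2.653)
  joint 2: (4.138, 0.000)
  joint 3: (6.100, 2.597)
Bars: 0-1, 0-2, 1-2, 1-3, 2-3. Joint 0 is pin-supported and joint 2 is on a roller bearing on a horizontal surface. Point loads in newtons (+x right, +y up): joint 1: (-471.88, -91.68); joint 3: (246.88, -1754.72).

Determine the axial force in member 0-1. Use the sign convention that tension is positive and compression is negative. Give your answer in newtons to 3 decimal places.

784.659

N=4 nodes, M=5 members, R=3 reactions → 2N=8, M+R=8
member 0 (0-1): L=3.2766, (cx,cy)=(0.5869,0.8097)
member 1 (0-2): L=4.1380, (cx,cy)=(1.0000,0.0000)
member 2 (1-2): L=3.4561, (cx,cy)=(0.6409,-0.7676)
member 3 (1-3): L=4.1774, (cx,cy)=(0.9999,-0.0134)
member 4 (2-3): L=3.2548, (cx,cy)=(0.6028,0.7979)
solve A·x = −loads:
  F[0-1] = +784.6589 N (tension)
  F[0-2] = -685.5026 N (compression)
  F[1-2] = -974.2580 N (compression)
  F[1-3] = +1556.9202 N (tension)
  F[2-3] = -2173.0324 N (compression)
  Rx@0 = +225.0000 N
  Ry@0 = -635.3164 N
  Ry@2 = +2481.7164 N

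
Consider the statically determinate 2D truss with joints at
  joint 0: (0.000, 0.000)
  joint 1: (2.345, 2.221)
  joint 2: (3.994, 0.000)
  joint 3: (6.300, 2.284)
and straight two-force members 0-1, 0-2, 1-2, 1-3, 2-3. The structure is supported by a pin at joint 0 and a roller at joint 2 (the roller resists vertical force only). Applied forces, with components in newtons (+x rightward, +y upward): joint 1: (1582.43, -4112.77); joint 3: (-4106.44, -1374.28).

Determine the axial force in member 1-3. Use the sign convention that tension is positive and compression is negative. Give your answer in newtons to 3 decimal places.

-2763.715

N=4 nodes, M=5 members, R=3 reactions → 2N=8, M+R=8
member 0 (0-1): L=3.2298, (cx,cy)=(0.7260,0.6877)
member 1 (0-2): L=3.9940, (cx,cy)=(1.0000,0.0000)
member 2 (1-2): L=2.7662, (cx,cy)=(0.5961,-0.8029)
member 3 (1-3): L=3.9555, (cx,cy)=(0.9999,0.0159)
member 4 (2-3): L=3.2457, (cx,cy)=(0.7105,0.7037)
solve A·x = −loads:
  F[0-1] = -3450.7507 N (compression)
  F[0-2] = -18.6194 N (compression)
  F[1-2] = -2221.8026 N (compression)
  F[1-3] = -2763.7154 N (compression)
  F[2-3] = -1890.3564 N (compression)
  Rx@0 = +2524.0100 N
  Ry@0 = +2372.9094 N
  Ry@2 = +3114.1406 N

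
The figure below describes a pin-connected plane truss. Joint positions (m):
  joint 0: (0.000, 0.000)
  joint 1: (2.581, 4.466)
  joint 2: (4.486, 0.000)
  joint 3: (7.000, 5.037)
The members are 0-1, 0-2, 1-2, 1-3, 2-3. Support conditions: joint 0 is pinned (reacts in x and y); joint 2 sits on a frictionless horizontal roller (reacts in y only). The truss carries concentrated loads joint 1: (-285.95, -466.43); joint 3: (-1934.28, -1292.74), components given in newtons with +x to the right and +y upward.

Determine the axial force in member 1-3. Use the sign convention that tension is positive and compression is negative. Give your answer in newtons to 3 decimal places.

N=4 nodes, M=5 members, R=3 reactions → 2N=8, M+R=8
member 0 (0-1): L=5.1582, (cx,cy)=(0.5004,0.8658)
member 1 (0-2): L=4.4860, (cx,cy)=(1.0000,0.0000)
member 2 (1-2): L=4.8553, (cx,cy)=(0.3924,-0.9198)
member 3 (1-3): L=4.4557, (cx,cy)=(0.9918,0.1281)
member 4 (2-3): L=5.6295, (cx,cy)=(0.4466,0.8947)
solve A·x = −loads:
  F[0-1] = -2229.2893 N (compression)
  F[0-2] = -1104.7577 N (compression)
  F[1-2] = +1397.7423 N (tension)
  F[1-3] = -1389.3860 N (compression)
  F[2-3] = -1245.8175 N (compression)
  Rx@0 = +2220.2300 N
  Ry@0 = +1930.1431 N
  Ry@2 = -170.9731 N

-1389.386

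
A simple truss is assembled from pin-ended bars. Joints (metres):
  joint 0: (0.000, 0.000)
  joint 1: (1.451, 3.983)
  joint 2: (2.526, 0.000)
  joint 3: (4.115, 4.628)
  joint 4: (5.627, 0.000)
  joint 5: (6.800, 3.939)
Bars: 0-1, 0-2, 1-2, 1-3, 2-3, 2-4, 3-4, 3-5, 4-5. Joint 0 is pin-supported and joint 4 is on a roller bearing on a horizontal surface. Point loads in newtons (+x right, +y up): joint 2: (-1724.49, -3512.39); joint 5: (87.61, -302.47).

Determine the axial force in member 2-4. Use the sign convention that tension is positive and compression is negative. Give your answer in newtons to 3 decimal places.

492.147

N=6 nodes, M=9 members, R=3 reactions → 2N=12, M+R=12
member 0 (0-1): L=4.2391, (cx,cy)=(0.3423,0.9396)
member 1 (0-2): L=2.5260, (cx,cy)=(1.0000,0.0000)
member 2 (1-2): L=4.1255, (cx,cy)=(0.2606,-0.9655)
member 3 (1-3): L=2.7410, (cx,cy)=(0.9719,0.2353)
member 4 (2-3): L=4.8932, (cx,cy)=(0.3247,0.9458)
member 5 (2-4): L=3.1010, (cx,cy)=(1.0000,0.0000)
member 6 (3-4): L=4.8687, (cx,cy)=(0.3106,-0.9506)
member 7 (3-5): L=2.7720, (cx,cy)=(0.9686,-0.2486)
member 8 (4-5): L=4.1099, (cx,cy)=(0.2854,0.9584)
solve A·x = −loads:
  F[0-1] = -1927.7188 N (compression)
  F[0-2] = -977.0367 N (compression)
  F[1-2] = +1605.6813 N (tension)
  F[1-3] = -1109.3944 N (compression)
  F[2-3] = +2074.6135 N (tension)
  F[2-4] = +492.1470 N (tension)
  F[3-4] = -1834.1648 N (compression)
  F[3-5] = +170.4171 N (tension)
  F[4-5] = -271.3999 N (compression)
  Rx@0 = +1636.8800 N
  Ry@0 = +1811.2721 N
  Ry@4 = +2003.5879 N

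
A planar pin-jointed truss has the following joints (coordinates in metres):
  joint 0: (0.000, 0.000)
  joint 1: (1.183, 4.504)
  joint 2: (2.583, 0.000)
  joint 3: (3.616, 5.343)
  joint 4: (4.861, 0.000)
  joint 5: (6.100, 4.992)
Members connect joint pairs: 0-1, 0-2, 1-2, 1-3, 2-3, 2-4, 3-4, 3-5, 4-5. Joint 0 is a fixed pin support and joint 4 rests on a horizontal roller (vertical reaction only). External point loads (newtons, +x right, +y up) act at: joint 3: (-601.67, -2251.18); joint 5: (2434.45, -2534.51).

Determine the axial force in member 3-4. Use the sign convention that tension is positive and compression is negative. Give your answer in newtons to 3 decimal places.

-4700.194

N=6 nodes, M=9 members, R=3 reactions → 2N=12, M+R=12
member 0 (0-1): L=4.6568, (cx,cy)=(0.2540,0.9672)
member 1 (0-2): L=2.5830, (cx,cy)=(1.0000,0.0000)
member 2 (1-2): L=4.7166, (cx,cy)=(0.2968,-0.9549)
member 3 (1-3): L=2.5736, (cx,cy)=(0.9454,0.3260)
member 4 (2-3): L=5.4419, (cx,cy)=(0.1898,0.9818)
member 5 (2-4): L=2.2780, (cx,cy)=(1.0000,0.0000)
member 6 (3-4): L=5.4861, (cx,cy)=(0.2269,-0.9739)
member 7 (3-5): L=2.5087, (cx,cy)=(0.9902,-0.1399)
member 8 (4-5): L=5.1435, (cx,cy)=(0.2409,0.9706)
solve A·x = −loads:
  F[0-1] = +1972.8875 N (tension)
  F[0-2] = +1331.5901 N (tension)
  F[1-2] = -1641.3042 N (compression)
  F[1-3] = +1045.4878 N (tension)
  F[2-3] = +1596.3574 N (tension)
  F[2-4] = +541.3847 N (tension)
  F[3-4] = -4700.1939 N (compression)
  F[3-5] = +2989.1093 N (tension)
  F[4-5] = -2180.5001 N (compression)
  Rx@0 = -1832.7800 N
  Ry@0 = -1908.1651 N
  Ry@4 = +6693.8551 N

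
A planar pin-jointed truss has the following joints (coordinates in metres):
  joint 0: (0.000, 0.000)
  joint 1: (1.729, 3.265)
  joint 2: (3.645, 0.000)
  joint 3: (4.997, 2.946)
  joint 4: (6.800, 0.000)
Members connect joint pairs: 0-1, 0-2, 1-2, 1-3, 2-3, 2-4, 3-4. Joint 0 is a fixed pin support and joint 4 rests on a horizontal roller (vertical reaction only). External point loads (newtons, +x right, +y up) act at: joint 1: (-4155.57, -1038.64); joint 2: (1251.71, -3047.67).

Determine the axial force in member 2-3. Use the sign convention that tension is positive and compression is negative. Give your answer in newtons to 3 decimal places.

N=5 nodes, M=7 members, R=3 reactions → 2N=10, M+R=10
member 0 (0-1): L=3.6945, (cx,cy)=(0.4680,0.8837)
member 1 (0-2): L=3.6450, (cx,cy)=(1.0000,0.0000)
member 2 (1-2): L=3.7857, (cx,cy)=(0.5061,-0.8625)
member 3 (1-3): L=3.2835, (cx,cy)=(0.9953,-0.0972)
member 4 (2-3): L=3.2414, (cx,cy)=(0.4171,0.9089)
member 5 (2-4): L=3.1550, (cx,cy)=(1.0000,0.0000)
member 6 (3-4): L=3.4539, (cx,cy)=(0.5220,-0.8529)
solve A·x = −loads:
  F[0-1] = -4734.2963 N (compression)
  F[0-2] = -688.2699 N (compression)
  F[1-2] = +3635.4743 N (tension)
  F[1-3] = +100.4711 N (tension)
  F[2-3] = -96.5974 N (compression)
  F[2-4] = -59.7049 N (compression)
  F[3-4] = +114.3746 N (tension)
  Rx@0 = +2903.8600 N
  Ry@0 = +4183.8645 N
  Ry@4 = -97.5545 N

-96.597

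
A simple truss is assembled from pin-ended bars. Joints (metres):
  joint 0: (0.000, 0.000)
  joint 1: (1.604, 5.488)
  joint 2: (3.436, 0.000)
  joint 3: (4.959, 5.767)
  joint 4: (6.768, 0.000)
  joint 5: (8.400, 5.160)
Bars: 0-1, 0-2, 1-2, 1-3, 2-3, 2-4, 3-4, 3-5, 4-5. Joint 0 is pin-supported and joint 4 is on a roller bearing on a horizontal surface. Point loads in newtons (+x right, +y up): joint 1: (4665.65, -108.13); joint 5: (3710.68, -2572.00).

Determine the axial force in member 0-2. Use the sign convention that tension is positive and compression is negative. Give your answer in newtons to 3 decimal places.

6286.565

N=6 nodes, M=9 members, R=3 reactions → 2N=12, M+R=12
member 0 (0-1): L=5.7176, (cx,cy)=(0.2805,0.9598)
member 1 (0-2): L=3.4360, (cx,cy)=(1.0000,0.0000)
member 2 (1-2): L=5.7857, (cx,cy)=(0.3166,-0.9485)
member 3 (1-3): L=3.3666, (cx,cy)=(0.9966,0.0829)
member 4 (2-3): L=5.9647, (cx,cy)=(0.2553,0.9669)
member 5 (2-4): L=3.3320, (cx,cy)=(1.0000,0.0000)
member 6 (3-4): L=6.0441, (cx,cy)=(0.2993,-0.9542)
member 7 (3-5): L=3.4941, (cx,cy)=(0.9848,-0.1737)
member 8 (4-5): L=5.4119, (cx,cy)=(0.3016,0.9534)
solve A·x = −loads:
  F[0-1] = +7449.1518 N (tension)
  F[0-2] = +6286.5655 N (tension)
  F[1-2] = -7664.9242 N (compression)
  F[1-3] = -149.3581 N (compression)
  F[2-3] = +7519.7859 N (tension)
  F[2-4] = +1939.4602 N (tension)
  F[3-4] = -8399.0697 N (compression)
  F[3-5] = +4351.2356 N (tension)
  F[4-5] = -1904.7732 N (compression)
  Rx@0 = -8376.3300 N
  Ry@0 = -7150.0172 N
  Ry@4 = +9830.1472 N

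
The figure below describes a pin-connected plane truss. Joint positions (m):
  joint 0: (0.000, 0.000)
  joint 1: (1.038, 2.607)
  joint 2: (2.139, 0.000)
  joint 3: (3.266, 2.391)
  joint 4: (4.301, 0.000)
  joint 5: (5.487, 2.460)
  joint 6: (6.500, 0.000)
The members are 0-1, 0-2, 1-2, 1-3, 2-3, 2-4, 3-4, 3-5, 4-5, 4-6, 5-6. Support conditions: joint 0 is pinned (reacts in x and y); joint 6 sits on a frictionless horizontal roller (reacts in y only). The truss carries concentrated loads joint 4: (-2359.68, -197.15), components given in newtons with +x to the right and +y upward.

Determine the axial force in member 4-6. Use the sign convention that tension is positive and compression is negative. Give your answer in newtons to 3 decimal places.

53.719

N=7 nodes, M=11 members, R=3 reactions → 2N=14, M+R=14
member 0 (0-1): L=2.8060, (cx,cy)=(0.3699,0.9291)
member 1 (0-2): L=2.1390, (cx,cy)=(1.0000,0.0000)
member 2 (1-2): L=2.8300, (cx,cy)=(0.3891,-0.9212)
member 3 (1-3): L=2.2384, (cx,cy)=(0.9953,-0.0965)
member 4 (2-3): L=2.6433, (cx,cy)=(0.4264,0.9046)
member 5 (2-4): L=2.1620, (cx,cy)=(1.0000,0.0000)
member 6 (3-4): L=2.6054, (cx,cy)=(0.3973,-0.9177)
member 7 (3-5): L=2.2221, (cx,cy)=(0.9995,0.0311)
member 8 (4-5): L=2.7310, (cx,cy)=(0.4343,0.9008)
member 9 (4-6): L=2.1990, (cx,cy)=(1.0000,0.0000)
member 10 (5-6): L=2.6604, (cx,cy)=(0.3808,-0.9247)
solve A·x = −loads:
  F[0-1] = -71.7897 N (compression)
  F[0-2] = -2333.1239 N (compression)
  F[1-2] = +78.4064 N (tension)
  F[1-3] = -57.3278 N (compression)
  F[2-3] = -79.8508 N (compression)
  F[2-4] = -2268.5744 N (compression)
  F[3-4] = +68.6704 N (tension)
  F[3-5] = -118.4422 N (compression)
  F[4-5] = +148.9050 N (tension)
  F[4-6] = +53.7189 N (tension)
  F[5-6] = -141.0802 N (compression)
  Rx@0 = +2359.6800 N
  Ry@0 = +66.6974 N
  Ry@6 = +130.4526 N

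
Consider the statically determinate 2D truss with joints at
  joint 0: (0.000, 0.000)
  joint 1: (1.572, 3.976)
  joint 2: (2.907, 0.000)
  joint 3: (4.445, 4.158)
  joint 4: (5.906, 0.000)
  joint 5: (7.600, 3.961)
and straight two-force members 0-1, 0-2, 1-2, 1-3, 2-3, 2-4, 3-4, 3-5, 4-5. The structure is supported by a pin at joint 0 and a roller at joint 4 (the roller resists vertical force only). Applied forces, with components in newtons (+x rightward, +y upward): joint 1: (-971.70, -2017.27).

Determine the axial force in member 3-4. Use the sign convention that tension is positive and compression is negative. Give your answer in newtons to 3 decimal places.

124.251

N=6 nodes, M=9 members, R=3 reactions → 2N=12, M+R=12
member 0 (0-1): L=4.2755, (cx,cy)=(0.3677,0.9300)
member 1 (0-2): L=2.9070, (cx,cy)=(1.0000,0.0000)
member 2 (1-2): L=4.1941, (cx,cy)=(0.3183,-0.9480)
member 3 (1-3): L=2.8788, (cx,cy)=(0.9980,0.0632)
member 4 (2-3): L=4.4333, (cx,cy)=(0.3469,0.9379)
member 5 (2-4): L=2.9990, (cx,cy)=(1.0000,0.0000)
member 6 (3-4): L=4.4072, (cx,cy)=(0.3315,-0.9435)
member 7 (3-5): L=3.1611, (cx,cy)=(0.9981,-0.0623)
member 8 (4-5): L=4.3080, (cx,cy)=(0.3932,0.9194)
solve A·x = −loads:
  F[0-1] = -2295.2712 N (compression)
  F[0-2] = -127.7800 N (compression)
  F[1-2] = +129.4419 N (tension)
  F[1-3] = +86.7520 N (tension)
  F[2-3] = -130.8350 N (compression)
  F[2-4] = -41.1894 N (compression)
  F[3-4] = +124.2508 N (tension)
  F[3-5] = +0.0000 N (tension)
  F[4-5] = -0.0000 N (compression)
  Rx@0 = +971.7000 N
  Ry@0 = +2134.4950 N
  Ry@4 = -117.2250 N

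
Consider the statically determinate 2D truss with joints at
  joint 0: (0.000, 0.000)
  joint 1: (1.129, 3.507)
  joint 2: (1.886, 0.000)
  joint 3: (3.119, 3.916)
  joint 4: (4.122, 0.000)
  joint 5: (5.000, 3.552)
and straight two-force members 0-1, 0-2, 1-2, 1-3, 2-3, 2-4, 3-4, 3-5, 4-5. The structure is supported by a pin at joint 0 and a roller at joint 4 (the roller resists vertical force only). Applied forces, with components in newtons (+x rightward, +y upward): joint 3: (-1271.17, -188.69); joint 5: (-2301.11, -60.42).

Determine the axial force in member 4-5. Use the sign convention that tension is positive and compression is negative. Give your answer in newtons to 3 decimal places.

N=6 nodes, M=9 members, R=3 reactions → 2N=12, M+R=12
member 0 (0-1): L=3.6842, (cx,cy)=(0.3064,0.9519)
member 1 (0-2): L=1.8860, (cx,cy)=(1.0000,0.0000)
member 2 (1-2): L=3.5878, (cx,cy)=(0.2110,-0.9775)
member 3 (1-3): L=2.0316, (cx,cy)=(0.9795,0.2013)
member 4 (2-3): L=4.1055, (cx,cy)=(0.3003,0.9538)
member 5 (2-4): L=2.2360, (cx,cy)=(1.0000,0.0000)
member 6 (3-4): L=4.0424, (cx,cy)=(0.2481,-0.9687)
member 7 (3-5): L=1.9159, (cx,cy)=(0.9818,-0.1900)
member 8 (4-5): L=3.6589, (cx,cy)=(0.2400,0.9708)
solve A·x = −loads:
  F[0-1] = -3386.5185 N (compression)
  F[0-2] = -2534.5164 N (compression)
  F[1-2] = +2948.8142 N (tension)
  F[1-3] = -1694.6441 N (compression)
  F[2-3] = -3021.9318 N (compression)
  F[2-4] = -1004.7653 N (compression)
  F[3-4] = +3568.7100 N (tension)
  F[3-5] = -2222.2874 N (compression)
  F[4-5] = -497.1570 N (compression)
  Rx@0 = +3572.2800 N
  Ry@0 = +3223.5933 N
  Ry@4 = -2974.4833 N

-497.157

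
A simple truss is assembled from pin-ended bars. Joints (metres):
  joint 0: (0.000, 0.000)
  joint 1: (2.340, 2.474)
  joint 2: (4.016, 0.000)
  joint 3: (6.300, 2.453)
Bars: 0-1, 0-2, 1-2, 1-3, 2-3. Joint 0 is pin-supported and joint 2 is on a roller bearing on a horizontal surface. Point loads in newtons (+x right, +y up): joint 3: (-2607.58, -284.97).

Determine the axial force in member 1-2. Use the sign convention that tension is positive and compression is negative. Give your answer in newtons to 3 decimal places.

N=4 nodes, M=5 members, R=3 reactions → 2N=8, M+R=8
member 0 (0-1): L=3.4053, (cx,cy)=(0.6872,0.7265)
member 1 (0-2): L=4.0160, (cx,cy)=(1.0000,0.0000)
member 2 (1-2): L=2.9883, (cx,cy)=(0.5609,-0.8279)
member 3 (1-3): L=3.9601, (cx,cy)=(1.0000,-0.0053)
member 4 (2-3): L=3.3517, (cx,cy)=(0.6814,0.7319)
solve A·x = −loads:
  F[0-1] = -1969.2252 N (compression)
  F[0-2] = -1254.4112 N (compression)
  F[1-2] = +1742.9675 N (tension)
  F[1-3] = -2330.7674 N (compression)
  F[2-3] = -406.2615 N (compression)
  Rx@0 = +2607.5800 N
  Ry@0 = +1430.6579 N
  Ry@2 = -1145.6879 N

1742.967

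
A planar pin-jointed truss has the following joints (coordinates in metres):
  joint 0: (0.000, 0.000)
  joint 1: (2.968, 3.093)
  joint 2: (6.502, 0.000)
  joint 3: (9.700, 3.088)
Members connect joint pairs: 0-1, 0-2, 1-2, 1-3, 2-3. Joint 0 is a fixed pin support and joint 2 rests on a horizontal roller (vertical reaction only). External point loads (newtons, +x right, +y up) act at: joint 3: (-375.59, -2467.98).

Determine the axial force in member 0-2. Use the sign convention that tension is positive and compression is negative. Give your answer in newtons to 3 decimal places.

-1369.235

N=4 nodes, M=5 members, R=3 reactions → 2N=8, M+R=8
member 0 (0-1): L=4.2867, (cx,cy)=(0.6924,0.7215)
member 1 (0-2): L=6.5020, (cx,cy)=(1.0000,0.0000)
member 2 (1-2): L=4.6964, (cx,cy)=(0.7525,-0.6586)
member 3 (1-3): L=6.7320, (cx,cy)=(1.0000,-0.0007)
member 4 (2-3): L=4.4456, (cx,cy)=(0.7194,0.6946)
solve A·x = −loads:
  F[0-1] = +1435.1227 N (tension)
  F[0-2] = -1369.2351 N (compression)
  F[1-2] = -1574.7332 N (compression)
  F[1-3] = +2178.6286 N (tension)
  F[2-3] = -3550.6296 N (compression)
  Rx@0 = +375.5900 N
  Ry@0 = -1035.4934 N
  Ry@2 = +3503.4734 N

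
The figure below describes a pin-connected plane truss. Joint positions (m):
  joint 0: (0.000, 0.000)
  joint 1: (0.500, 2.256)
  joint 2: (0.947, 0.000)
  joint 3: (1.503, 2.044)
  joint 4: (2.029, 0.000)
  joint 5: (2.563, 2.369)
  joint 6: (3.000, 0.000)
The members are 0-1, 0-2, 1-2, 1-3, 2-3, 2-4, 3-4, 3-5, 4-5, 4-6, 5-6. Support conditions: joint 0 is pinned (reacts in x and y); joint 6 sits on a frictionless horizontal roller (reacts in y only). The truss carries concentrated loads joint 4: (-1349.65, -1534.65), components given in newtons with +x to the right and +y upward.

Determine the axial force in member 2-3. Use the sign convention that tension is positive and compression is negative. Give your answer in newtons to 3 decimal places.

-562.432

N=7 nodes, M=11 members, R=3 reactions → 2N=14, M+R=14
member 0 (0-1): L=2.3107, (cx,cy)=(0.2164,0.9763)
member 1 (0-2): L=0.9470, (cx,cy)=(1.0000,0.0000)
member 2 (1-2): L=2.2999, (cx,cy)=(0.1944,-0.9809)
member 3 (1-3): L=1.0252, (cx,cy)=(0.9784,-0.2068)
member 4 (2-3): L=2.1183, (cx,cy)=(0.2625,0.9649)
member 5 (2-4): L=1.0820, (cx,cy)=(1.0000,0.0000)
member 6 (3-4): L=2.1106, (cx,cy)=(0.2492,-0.9684)
member 7 (3-5): L=1.1087, (cx,cy)=(0.9561,0.2931)
member 8 (4-5): L=2.4284, (cx,cy)=(0.2199,0.9755)
member 9 (4-6): L=0.9710, (cx,cy)=(1.0000,0.0000)
member 10 (5-6): L=2.4090, (cx,cy)=(0.1814,-0.9834)
solve A·x = −loads:
  F[0-1] = -508.7682 N (compression)
  F[0-2] = -1239.5624 N (compression)
  F[1-2] = +553.2630 N (tension)
  F[1-3] = -222.4277 N (compression)
  F[2-3] = -562.4325 N (compression)
  F[2-4] = -984.4041 N (compression)
  F[3-4] = +368.2118 N (tension)
  F[3-5] = -478.0097 N (compression)
  F[4-5] = +1207.6143 N (tension)
  F[4-6] = +191.4637 N (tension)
  F[5-6] = -1055.4465 N (compression)
  Rx@0 = +1349.6500 N
  Ry@0 = +496.7151 N
  Ry@6 = +1037.9350 N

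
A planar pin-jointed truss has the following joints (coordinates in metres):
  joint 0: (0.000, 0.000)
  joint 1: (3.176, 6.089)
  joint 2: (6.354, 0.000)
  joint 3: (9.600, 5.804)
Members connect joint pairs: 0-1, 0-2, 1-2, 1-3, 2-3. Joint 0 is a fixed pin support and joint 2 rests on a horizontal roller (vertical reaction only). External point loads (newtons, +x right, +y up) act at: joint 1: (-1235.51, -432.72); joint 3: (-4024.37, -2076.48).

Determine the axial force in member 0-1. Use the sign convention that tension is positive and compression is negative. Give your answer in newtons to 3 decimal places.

N=4 nodes, M=5 members, R=3 reactions → 2N=8, M+R=8
member 0 (0-1): L=6.8675, (cx,cy)=(0.4625,0.8866)
member 1 (0-2): L=6.3540, (cx,cy)=(1.0000,0.0000)
member 2 (1-2): L=6.8684, (cx,cy)=(0.4627,-0.8865)
member 3 (1-3): L=6.4303, (cx,cy)=(0.9990,-0.0443)
member 4 (2-3): L=6.6500, (cx,cy)=(0.4881,0.8728)
solve A·x = −loads:
  F[0-1] = -4529.0731 N (compression)
  F[0-2] = -3165.3355 N (compression)
  F[1-2] = +4181.3809 N (tension)
  F[1-3] = -2796.4881 N (compression)
  F[2-3] = -2521.1735 N (compression)
  Rx@0 = +5259.8800 N
  Ry@0 = +4015.6427 N
  Ry@2 = -1506.4427 N

-4529.073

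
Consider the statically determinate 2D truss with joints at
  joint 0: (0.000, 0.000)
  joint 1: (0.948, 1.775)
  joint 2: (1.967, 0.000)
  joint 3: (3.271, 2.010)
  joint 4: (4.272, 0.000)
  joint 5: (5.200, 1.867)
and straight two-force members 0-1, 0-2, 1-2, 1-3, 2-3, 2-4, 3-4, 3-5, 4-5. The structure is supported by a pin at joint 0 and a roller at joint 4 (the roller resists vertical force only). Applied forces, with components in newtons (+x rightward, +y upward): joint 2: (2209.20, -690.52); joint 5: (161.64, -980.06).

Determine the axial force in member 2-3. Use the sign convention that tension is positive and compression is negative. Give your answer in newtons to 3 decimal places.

728.217

N=6 nodes, M=9 members, R=3 reactions → 2N=12, M+R=12
member 0 (0-1): L=2.0123, (cx,cy)=(0.4711,0.8821)
member 1 (0-2): L=1.9670, (cx,cy)=(1.0000,0.0000)
member 2 (1-2): L=2.0467, (cx,cy)=(0.4979,-0.8672)
member 3 (1-3): L=2.3349, (cx,cy)=(0.9949,0.1006)
member 4 (2-3): L=2.3959, (cx,cy)=(0.5443,0.8389)
member 5 (2-4): L=2.3050, (cx,cy)=(1.0000,0.0000)
member 6 (3-4): L=2.2455, (cx,cy)=(0.4458,-0.8951)
member 7 (3-5): L=1.9343, (cx,cy)=(0.9973,-0.0739)
member 8 (4-5): L=2.0849, (cx,cy)=(0.4451,0.8955)
solve A·x = −loads:
  F[0-1] = -100.9414 N (compression)
  F[0-2] = +2418.3939 N (tension)
  F[1-2] = +91.7896 N (tension)
  F[1-3] = -93.7295 N (compression)
  F[2-3] = +728.2167 N (tension)
  F[2-4] = -141.4417 N (compression)
  F[3-4] = -723.7628 N (compression)
  F[3-5] = +627.4434 N (tension)
  F[4-5] = -1042.6519 N (compression)
  Rx@0 = -2370.8400 N
  Ry@0 = +89.0382 N
  Ry@4 = +1581.5418 N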